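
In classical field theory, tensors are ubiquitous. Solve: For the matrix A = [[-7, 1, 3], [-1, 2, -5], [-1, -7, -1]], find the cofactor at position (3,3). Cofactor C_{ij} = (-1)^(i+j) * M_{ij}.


To find cofactor C_{33}, delete row 3 and column 3.
The resulting 2x2 submatrix is: [[-7, 1], [-1, 2]]
Minor M_{33} = -7*2 - 1*-1
  = -14 - -1 = -13
Sign = (-1)^(3+3) = (-1)^6 = 1
Cofactor C_{33} = 1 * -13 = -13

-13


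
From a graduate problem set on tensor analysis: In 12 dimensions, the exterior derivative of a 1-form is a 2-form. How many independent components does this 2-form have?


The exterior derivative of a p-form is a (p+1)-form.
Its number of independent components is C(n, p+1).
n = 12, p+1 = 2
C(12, 2) = 66

66


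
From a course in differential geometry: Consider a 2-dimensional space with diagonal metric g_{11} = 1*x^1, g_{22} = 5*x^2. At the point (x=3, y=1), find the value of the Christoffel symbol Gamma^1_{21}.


For a diagonal metric, Gamma^k_{ij} = (1/2) g^{kk} (dg_{ik}/dx_j + dg_{jk}/dx_i - dg_{ij}/dx_k).
The metric is diagonal, so g_{ab} = 0 for a != b.
At the given point: g_{11} = 3, g_{22} = 45
g^{11} = 1/3
dg_{21}/dx_1 = 0 (off-diagonal)
dg_{11}/dx_2 = dg_{11}/dx_2 = 0
dg_{21}/dx_1 = 0 (off-diagonal)
Numerator = 0 + 0 - 0 = 0
Gamma^1_{21} = 0 / (2 * 3) = 0

0


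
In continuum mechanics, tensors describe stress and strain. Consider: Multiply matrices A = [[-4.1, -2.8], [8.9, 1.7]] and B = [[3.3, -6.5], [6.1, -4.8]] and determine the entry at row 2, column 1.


(AB)_{ij} = sum_k A_{ik} B_{kj}.
For i=2, j=1:
A_{21} * B_{11} = 8.9 * 3.3 = 29.37
A_{22} * B_{21} = 1.7 * 6.1 = 10.37
Sum = 29.37 + 10.37 = 39.74

39.74


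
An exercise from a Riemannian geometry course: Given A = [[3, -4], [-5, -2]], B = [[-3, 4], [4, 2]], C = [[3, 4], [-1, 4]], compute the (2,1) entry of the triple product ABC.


(ABC)_{21} = sum_m (AB)_{2m} C_{m1}. First compute row 2 of AB.
(AB)_{21} = -5*-3 + -2*4 = 7
(AB)_{22} = -5*4 + -2*2 = -24
Now contract with column 1 of C:
(AB)_{21} * C_{11} = 7 * 3 = 21
(AB)_{22} * C_{21} = -24 * -1 = 24
(ABC)_{21} = 21 + 24 = 45

45


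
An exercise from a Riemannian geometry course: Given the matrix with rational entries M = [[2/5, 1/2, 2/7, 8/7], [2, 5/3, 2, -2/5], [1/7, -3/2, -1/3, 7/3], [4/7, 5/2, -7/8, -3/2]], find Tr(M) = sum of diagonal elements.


The trace is the sum of diagonal entries.
Diagonal: M[1,1] = 2/5, M[2,2] = 5/3, M[3,3] = -1/3, M[4,4] = -3/2
Tr(M) = 2/5 + 5/3 + -1/3 + -3/2
Computing step by step:
After adding M[1,1]: 2/5
After adding M[2,2]: 31/15
After adding M[3,3]: 26/15
After adding M[4,4]: 7/30
Tr(M) = 7/30

7/30


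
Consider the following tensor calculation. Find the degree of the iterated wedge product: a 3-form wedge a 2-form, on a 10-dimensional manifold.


The degree of a wedge product is the sum of the degrees of the individual forms.
Degrees: 3, 2
Total degree = 3 + 2 = 5

5


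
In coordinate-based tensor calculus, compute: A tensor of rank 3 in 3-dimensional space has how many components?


The number of components of a rank-r tensor in d dimensions is d^r.
Here d = 3 and r = 3.
3^3 = 27

27


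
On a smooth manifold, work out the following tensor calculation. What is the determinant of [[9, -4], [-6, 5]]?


For a 2x2 matrix [[a, b], [c, d]], det = a*d - b*c.
a = 9, b = -4, c = -6, d = 5
a*d = 9 * 5 = 45
b*c = -4 * -6 = 24
det = 45 - 24 = 21

21


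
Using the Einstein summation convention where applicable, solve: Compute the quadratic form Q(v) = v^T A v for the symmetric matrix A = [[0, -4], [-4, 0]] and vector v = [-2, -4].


First compute Av:
(Av)_1 = 0*-2 + -4*-4 = 16
(Av)_2 = -4*-2 + 0*-4 = 8
Av = [16, 8]
Then v^T (Av) = -2*16 + -4*8
= -32 + -32 = -64

-64


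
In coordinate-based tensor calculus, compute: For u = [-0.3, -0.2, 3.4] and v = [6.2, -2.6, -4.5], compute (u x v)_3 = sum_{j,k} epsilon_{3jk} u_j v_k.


(u x v)_3 = sum_{j,k} epsilon_{3jk} u_j v_k. Only permutations of (1,2,3) contribute; the two non-zero terms are:
eps_{312} u_1 v_2 = 1 * -0.3 * -2.6 = 0.78
eps_{321} u_2 v_1 = -1 * -0.2 * 6.2 = 1.24
(u x v)_3 = 2.02

2.02


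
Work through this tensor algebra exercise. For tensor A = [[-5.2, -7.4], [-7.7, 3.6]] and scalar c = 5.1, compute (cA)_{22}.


Scalar multiplication: (cA)_{ij} = c * A_{ij}.
c = 5.1
A_{22} = 3.6
(cA)_{22} = 5.1 * 3.6 = 18.36

18.36


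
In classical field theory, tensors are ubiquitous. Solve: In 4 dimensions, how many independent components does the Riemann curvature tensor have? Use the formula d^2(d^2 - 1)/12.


The Riemann tensor in d dimensions has d^2(d^2 - 1)/12 independent components.
d = 4, so d^2 = 16
d^2 - 1 = 15
d^2(d^2 - 1) = 16 * 15 = 240
Divide by 12: 240 / 12 = 20

20


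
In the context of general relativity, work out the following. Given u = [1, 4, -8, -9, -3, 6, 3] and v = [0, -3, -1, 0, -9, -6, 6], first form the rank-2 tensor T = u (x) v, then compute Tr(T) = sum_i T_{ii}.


The outer product gives T_{ij} = u_i v_j.
The trace (contraction) is Tr(T) = sum_i T_{ii} = sum_i u_i v_i.
Diagonal entries:
T_{11} = u_1 * v_1 = 1 * 0 = 0
T_{22} = u_2 * v_2 = 4 * -3 = -12
T_{33} = u_3 * v_3 = -8 * -1 = 8
T_{44} = u_4 * v_4 = -9 * 0 = 0
T_{55} = u_5 * v_5 = -3 * -9 = 27
T_{66} = u_6 * v_6 = 6 * -6 = -36
T_{77} = u_7 * v_7 = 3 * 6 = 18
Tr(T) = 0 + -12 + 8 + 0 + 27 + -36 + 18 = 5

5


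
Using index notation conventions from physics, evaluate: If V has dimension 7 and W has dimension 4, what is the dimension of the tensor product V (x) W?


The dimension of a tensor product is the product of dimensions.
dim(V) = 7, dim(W) = 4
dim(V (x) W) = 7 * 4 = 28

28


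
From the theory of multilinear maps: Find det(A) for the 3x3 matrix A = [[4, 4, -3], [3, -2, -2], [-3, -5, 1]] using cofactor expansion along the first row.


Expanding along the first row, det(A) = a11*M_11 - a12*M_12 + a13*M_13, where M_1j is the (1,j) minor.
Minor M_11 = -2*1 - -2*-5 = -12
Minor M_12 = 3*1 - -2*-3 = -3
Minor M_13 = 3*-5 - -2*-3 = -21
det = 4*(-12) - 4*(-3) + -3*(-21)
    = -48 - -12 + 63
    = 27

27


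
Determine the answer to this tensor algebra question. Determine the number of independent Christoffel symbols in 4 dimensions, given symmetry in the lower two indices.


Christoffel symbols Gamma^k_{ij} are symmetric in i,j, so there are d * d(d+1)/2 independent symbols.
d = 4
d(d+1)/2 = 4 * 5 / 2 = 10
Total = 4 * 10 = 40

40


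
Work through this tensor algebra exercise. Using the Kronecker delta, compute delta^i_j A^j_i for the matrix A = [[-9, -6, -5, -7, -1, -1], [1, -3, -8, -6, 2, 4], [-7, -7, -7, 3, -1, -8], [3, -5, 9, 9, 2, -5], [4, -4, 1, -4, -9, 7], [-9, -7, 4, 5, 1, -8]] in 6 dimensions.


The contraction (trace) of a rank-2 tensor is the sum of its diagonal elements.
Diagonal entries: A[1,1] = -9, A[2,2] = -3, A[3,3] = -7, A[4,4] = 9, A[5,5] = -9, A[6,6] = -8
Tr(A) = -9 + -3 + -7 + 9 + -9 + -8 = -27

-27


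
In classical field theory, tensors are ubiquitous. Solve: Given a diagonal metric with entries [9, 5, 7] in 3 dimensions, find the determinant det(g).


For a diagonal metric, the determinant is the product of diagonal entries.
Diagonal entries: 9, 5, 7
det(g) = 9 * 5 * 7 = 315

315


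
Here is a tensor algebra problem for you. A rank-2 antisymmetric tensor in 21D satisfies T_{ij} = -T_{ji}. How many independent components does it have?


An antisymmetric rank-2 tensor satisfies A_{ij} = -A_{ji}, so diagonal entries are zero.
The independent components are the upper-triangular entries: C(n, 2) = n(n-1)/2.
n = 21
C(21, 2) = 21 * 20 / 2 = 420 / 2 = 210

210


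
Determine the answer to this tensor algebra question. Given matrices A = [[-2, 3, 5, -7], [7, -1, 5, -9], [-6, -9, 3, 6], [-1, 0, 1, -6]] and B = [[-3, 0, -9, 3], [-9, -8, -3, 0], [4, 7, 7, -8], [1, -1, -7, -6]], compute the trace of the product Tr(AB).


Tr(AB) = sum_i (AB)_{ii} where (AB)_{ii} = sum_k A_{ik} B_{ki}.
(AB)_{11} = -2*-3 + 3*-9 + 5*4 + -7*1 = -8
(AB)_{22} = 7*0 + -1*-8 + 5*7 + -9*-1 = 52
(AB)_{33} = -6*-9 + -9*-3 + 3*7 + 6*-7 = 60
(AB)_{44} = -1*3 + 0*0 + 1*-8 + -6*-6 = 25
Tr(AB) = -8 + 52 + 60 + 25 = 129

129


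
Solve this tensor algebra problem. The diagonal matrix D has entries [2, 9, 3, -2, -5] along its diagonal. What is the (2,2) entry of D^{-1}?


For a diagonal matrix, the inverse has entries (D^{-1})_{ii} = 1/d_{ii}.
The diagonal entries are: d_{11} = 2, d_{22} = 9, d_{33} = 3, d_{44} = -2, d_{55} = -5
We need (D^{-1})_{22} = 1/d_{22} = 1/9 = 1/9

1/9


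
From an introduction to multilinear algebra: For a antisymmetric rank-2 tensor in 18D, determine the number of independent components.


A antisymmetric rank-2 tensor in d dimensions has d(d-1)/2 independent components.
d = 18
d(d-1)/2 = 18 * 17 / 2 = 306 / 2 = 153

153


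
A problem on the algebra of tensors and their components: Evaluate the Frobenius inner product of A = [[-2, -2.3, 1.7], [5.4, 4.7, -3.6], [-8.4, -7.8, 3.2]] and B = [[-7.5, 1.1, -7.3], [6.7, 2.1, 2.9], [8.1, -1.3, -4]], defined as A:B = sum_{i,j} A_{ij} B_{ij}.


A:B = sum over all i,j of A_{ij} * B_{ij}.
Row 1: -2*-7.5=15, -2.3*1.1=-2.53, 1.7*-7.3=-12.41 => row sum = 0.06
Row 2: 5.4*6.7=36.18, 4.7*2.1=9.87, -3.6*2.9=-10.44 => row sum = 35.61
Row 3: -8.4*8.1=-68.04, -7.8*-1.3=10.14, 3.2*-4=-12.8 => row sum = -70.7
Total = 0.06 + 35.61 + -70.7 = -35.03

-35.03


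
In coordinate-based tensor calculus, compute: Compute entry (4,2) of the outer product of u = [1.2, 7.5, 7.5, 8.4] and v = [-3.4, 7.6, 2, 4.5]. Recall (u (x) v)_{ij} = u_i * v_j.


The outer product entry T_{ij} = u_i * v_j.
We need i=4, j=2.
u_4 = 8.4, v_2 = 7.6
T_{4,2} = 8.4 * 7.6 = 63.84

63.84


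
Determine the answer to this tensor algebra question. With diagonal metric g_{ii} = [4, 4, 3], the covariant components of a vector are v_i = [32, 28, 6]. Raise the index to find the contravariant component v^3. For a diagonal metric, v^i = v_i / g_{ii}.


To raise an index with a diagonal metric: v^i = v_i / g_{ii}.
For index 3: v_3 = 6, g_{33} = 3
v^3 = 6 / 3 = 2

2


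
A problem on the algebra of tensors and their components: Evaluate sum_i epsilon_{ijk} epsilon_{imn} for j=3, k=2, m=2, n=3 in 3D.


Using the identity: epsilon_{ijk} epsilon_{imn} = delta_{jm} delta_{kn} - delta_{jn} delta_{km}.
delta_{32} = 0
delta_{23} = 0
delta_{33} = 1
delta_{22} = 1
Result = 0 * 0 - 1 * 1 = 0 - 1 = -1

-1


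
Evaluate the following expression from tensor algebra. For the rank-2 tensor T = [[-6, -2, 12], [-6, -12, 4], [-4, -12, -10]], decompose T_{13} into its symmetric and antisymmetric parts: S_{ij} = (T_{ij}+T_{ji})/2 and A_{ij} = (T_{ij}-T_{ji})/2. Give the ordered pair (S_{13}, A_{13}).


T_{13} = 12
T_{31} = -4
S_{13} = (12 + -4)/2 = 8/2 = 4
A_{13} = (12 - -4)/2 = 16/2 = 8
Check: S + A = 4 + 8 = 12 = T_{13}.

(4, 8)


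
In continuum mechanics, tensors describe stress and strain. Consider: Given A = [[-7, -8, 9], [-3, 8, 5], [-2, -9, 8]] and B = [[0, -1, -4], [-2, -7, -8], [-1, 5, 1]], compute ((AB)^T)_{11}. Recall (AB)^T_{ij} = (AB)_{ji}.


(AB)^T_{ij} = (AB)_{ji} = sum_k A_{jk} B_{ki}.
For i=1, j=1 we need (AB)_{11}:
A_{11} * B_{11} = -7 * 0 = 0
A_{12} * B_{21} = -8 * -2 = 16
A_{13} * B_{31} = 9 * -1 = -9
Sum = 0 + 16 + -9 = 7

7


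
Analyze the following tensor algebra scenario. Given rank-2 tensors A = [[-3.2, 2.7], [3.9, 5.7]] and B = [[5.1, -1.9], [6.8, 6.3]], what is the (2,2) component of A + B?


Tensor addition is component-wise: (A + B)_{ij} = A_{ij} + B_{ij}.
A_{22} = 5.7
B_{22} = 6.3
(A + B)_{22} = 5.7 + 6.3 = 12

12


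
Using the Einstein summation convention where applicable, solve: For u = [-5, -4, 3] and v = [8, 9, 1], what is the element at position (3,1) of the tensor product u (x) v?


The outer product entry T_{ij} = u_i * v_j.
We need i=3, j=1.
u_3 = 3, v_1 = 8
T_{3,1} = 3 * 8 = 24

24


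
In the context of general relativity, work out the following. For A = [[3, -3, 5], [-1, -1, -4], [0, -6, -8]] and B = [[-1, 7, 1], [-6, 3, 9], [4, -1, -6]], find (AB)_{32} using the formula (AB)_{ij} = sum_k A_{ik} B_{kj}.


(AB)_{ij} = sum_k A_{ik} B_{kj}.
For i=3, j=2:
A_{31} * B_{12} = 0 * 7 = 0
A_{32} * B_{22} = -6 * 3 = -18
A_{33} * B_{32} = -8 * -1 = 8
Sum = 0 + -18 + 8 = -10

-10


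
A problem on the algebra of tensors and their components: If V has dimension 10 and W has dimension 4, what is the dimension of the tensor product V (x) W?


The dimension of a tensor product is the product of dimensions.
dim(V) = 10, dim(W) = 4
dim(V (x) W) = 10 * 4 = 40

40


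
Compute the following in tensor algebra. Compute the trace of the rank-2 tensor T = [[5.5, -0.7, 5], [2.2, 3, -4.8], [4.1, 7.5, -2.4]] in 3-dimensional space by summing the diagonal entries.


The contraction (trace) of a rank-2 tensor is the sum of its diagonal elements.
Diagonal entries: A[1,1] = 5.5, A[2,2] = 3, A[3,3] = -2.4
Tr(A) = 5.5 + 3 + -2.4 = 6.1

6.1


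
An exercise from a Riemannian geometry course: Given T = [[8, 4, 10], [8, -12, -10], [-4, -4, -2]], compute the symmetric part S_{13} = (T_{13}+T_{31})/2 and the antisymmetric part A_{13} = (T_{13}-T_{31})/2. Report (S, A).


T_{13} = 10
T_{31} = -4
S_{13} = (10 + -4)/2 = 6/2 = 3
A_{13} = (10 - -4)/2 = 14/2 = 7
Check: S + A = 3 + 7 = 10 = T_{13}.

(3, 7)


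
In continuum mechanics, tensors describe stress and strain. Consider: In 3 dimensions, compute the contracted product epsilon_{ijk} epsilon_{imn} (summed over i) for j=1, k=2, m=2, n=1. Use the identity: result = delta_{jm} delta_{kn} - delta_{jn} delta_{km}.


Using the identity: epsilon_{ijk} epsilon_{imn} = delta_{jm} delta_{kn} - delta_{jn} delta_{km}.
delta_{12} = 0
delta_{21} = 0
delta_{11} = 1
delta_{22} = 1
Result = 0 * 0 - 1 * 1 = 0 - 1 = -1

-1


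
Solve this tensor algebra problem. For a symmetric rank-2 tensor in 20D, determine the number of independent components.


A symmetric rank-2 tensor in d dimensions has d(d+1)/2 independent components.
d = 20
d(d+1)/2 = 20 * 21 / 2 = 420 / 2 = 210

210


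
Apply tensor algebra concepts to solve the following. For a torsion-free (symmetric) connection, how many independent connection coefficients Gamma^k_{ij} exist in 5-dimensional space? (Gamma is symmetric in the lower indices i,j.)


Christoffel symbols Gamma^k_{ij} are symmetric in i,j, so there are d * d(d+1)/2 independent symbols.
d = 5
d(d+1)/2 = 5 * 6 / 2 = 15
Total = 5 * 15 = 75

75


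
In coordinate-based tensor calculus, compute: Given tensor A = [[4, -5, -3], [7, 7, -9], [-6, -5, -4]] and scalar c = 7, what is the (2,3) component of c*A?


Scalar multiplication: (cA)_{ij} = c * A_{ij}.
c = 7
A_{23} = -9
(cA)_{23} = 7 * -9 = -63

-63


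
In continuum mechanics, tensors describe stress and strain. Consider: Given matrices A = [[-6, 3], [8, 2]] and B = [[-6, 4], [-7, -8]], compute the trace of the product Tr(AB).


Tr(AB) = sum_i (AB)_{ii} where (AB)_{ii} = sum_k A_{ik} B_{ki}.
(AB)_{11} = -6*-6 + 3*-7 = 15
(AB)_{22} = 8*4 + 2*-8 = 16
Tr(AB) = 15 + 16 = 31

31


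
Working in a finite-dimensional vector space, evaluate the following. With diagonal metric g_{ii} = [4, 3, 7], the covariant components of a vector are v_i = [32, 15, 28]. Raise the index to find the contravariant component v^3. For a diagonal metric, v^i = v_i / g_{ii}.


To raise an index with a diagonal metric: v^i = v_i / g_{ii}.
For index 3: v_3 = 28, g_{33} = 7
v^3 = 28 / 7 = 4

4


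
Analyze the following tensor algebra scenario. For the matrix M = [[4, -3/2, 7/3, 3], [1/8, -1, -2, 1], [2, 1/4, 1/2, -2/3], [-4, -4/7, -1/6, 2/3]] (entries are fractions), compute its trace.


The trace is the sum of diagonal entries.
Diagonal: M[1,1] = 4, M[2,2] = -1, M[3,3] = 1/2, M[4,4] = 2/3
Tr(M) = 4 + -1 + 1/2 + 2/3
Computing step by step:
After adding M[1,1]: 4
After adding M[2,2]: 3
After adding M[3,3]: 7/2
After adding M[4,4]: 25/6
Tr(M) = 25/6

25/6


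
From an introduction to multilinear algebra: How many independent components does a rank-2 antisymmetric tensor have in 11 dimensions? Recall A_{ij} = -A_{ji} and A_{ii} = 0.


An antisymmetric rank-2 tensor satisfies A_{ij} = -A_{ji}, so diagonal entries are zero.
The independent components are the upper-triangular entries: C(n, 2) = n(n-1)/2.
n = 11
C(11, 2) = 11 * 10 / 2 = 110 / 2 = 55

55


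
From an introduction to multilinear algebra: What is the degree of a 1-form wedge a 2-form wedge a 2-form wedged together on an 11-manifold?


The degree of a wedge product is the sum of the degrees of the individual forms.
Degrees: 1, 2, 2
Total degree = 1 + 2 + 2 = 5

5


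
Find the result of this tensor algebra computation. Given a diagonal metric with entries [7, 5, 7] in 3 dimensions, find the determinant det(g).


For a diagonal metric, the determinant is the product of diagonal entries.
Diagonal entries: 7, 5, 7
det(g) = 7 * 5 * 7 = 245

245


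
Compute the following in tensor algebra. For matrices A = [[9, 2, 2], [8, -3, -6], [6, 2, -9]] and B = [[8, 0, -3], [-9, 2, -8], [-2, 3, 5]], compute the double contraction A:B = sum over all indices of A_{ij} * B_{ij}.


A:B = sum over all i,j of A_{ij} * B_{ij}.
Row 1: 9*8=72, 2*0=0, 2*-3=-6 => row sum = 66
Row 2: 8*-9=-72, -3*2=-6, -6*-8=48 => row sum = -30
Row 3: 6*-2=-12, 2*3=6, -9*5=-45 => row sum = -51
Total = 66 + -30 + -51 = -15

-15


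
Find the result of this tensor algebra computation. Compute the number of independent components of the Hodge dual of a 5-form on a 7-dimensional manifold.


The Hodge dual of a p-form on an n-dimensional manifold is an (n-p)-form.
n = 7, p = 5, so dual degree = 7 - 5 = 2
The number of components is C(n, n-p) = C(7, 2) = 21

21


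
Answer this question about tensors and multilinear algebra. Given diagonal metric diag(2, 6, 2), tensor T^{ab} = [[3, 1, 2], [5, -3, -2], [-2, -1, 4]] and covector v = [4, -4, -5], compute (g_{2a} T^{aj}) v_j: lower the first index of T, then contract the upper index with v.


Step 1: lower the first index. For a diagonal metric, g_{ia} T^{aj} = g_{ii} T^{ij} (no sum on i).
g_{22} = 6
S_2{}^1 = 6 * T^{21} = 6 * 5 = 30
S_2{}^2 = 6 * T^{22} = 6 * -3 = -18
S_2{}^3 = 6 * T^{23} = 6 * -2 = -12
Step 2: contract S_2{}^j with v_j.
S_2{}^1 * v_1 = 30 * 4 = 120
S_2{}^2 * v_2 = -18 * -4 = 72
S_2{}^3 * v_3 = -12 * -5 = 60
Result = 120 + 72 + 60 = 252

252


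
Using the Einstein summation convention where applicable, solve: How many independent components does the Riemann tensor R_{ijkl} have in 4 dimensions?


The Riemann tensor in d dimensions has d^2(d^2 - 1)/12 independent components.
d = 4, so d^2 = 16
d^2 - 1 = 15
d^2(d^2 - 1) = 16 * 15 = 240
Divide by 12: 240 / 12 = 20

20


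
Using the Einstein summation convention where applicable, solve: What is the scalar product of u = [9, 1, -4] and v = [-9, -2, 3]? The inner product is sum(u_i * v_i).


The inner product u . v = sum of u_i * v_i.
Term-by-term: 9 * -9, 1 * -2, -4 * 3
Products: -81, -2, -12
Sum = -81 + -2 + -12 = -95

-95


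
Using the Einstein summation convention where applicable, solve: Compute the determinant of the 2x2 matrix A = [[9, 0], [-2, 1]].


For a 2x2 matrix [[a, b], [c, d]], det = a*d - b*c.
a = 9, b = 0, c = -2, d = 1
a*d = 9 * 1 = 9
b*c = 0 * -2 = 0
det = 9 - 0 = 9

9


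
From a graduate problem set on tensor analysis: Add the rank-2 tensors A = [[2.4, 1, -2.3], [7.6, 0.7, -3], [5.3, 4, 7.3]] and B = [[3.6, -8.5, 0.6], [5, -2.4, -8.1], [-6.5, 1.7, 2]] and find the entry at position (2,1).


Tensor addition is component-wise: (A + B)_{ij} = A_{ij} + B_{ij}.
A_{21} = 7.6
B_{21} = 5
(A + B)_{21} = 7.6 + 5 = 12.6

12.6


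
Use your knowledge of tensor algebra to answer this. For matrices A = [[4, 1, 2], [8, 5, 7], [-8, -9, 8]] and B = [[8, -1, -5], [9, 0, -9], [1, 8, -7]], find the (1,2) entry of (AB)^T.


(AB)^T_{ij} = (AB)_{ji} = sum_k A_{jk} B_{ki}.
For i=1, j=2 we need (AB)_{21}:
A_{21} * B_{11} = 8 * 8 = 64
A_{22} * B_{21} = 5 * 9 = 45
A_{23} * B_{31} = 7 * 1 = 7
Sum = 64 + 45 + 7 = 116

116


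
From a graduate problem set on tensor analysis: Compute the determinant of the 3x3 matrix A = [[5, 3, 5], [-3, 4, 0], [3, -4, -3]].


Expanding along the first row, det(A) = a11*M_11 - a12*M_12 + a13*M_13, where M_1j is the (1,j) minor.
Minor M_11 = 4*-3 - 0*-4 = -12
Minor M_12 = -3*-3 - 0*3 = 9
Minor M_13 = -3*-4 - 4*3 = 0
det = 5*(-12) - 3*(9) + 5*(0)
    = -60 - 27 + 0
    = -87

-87


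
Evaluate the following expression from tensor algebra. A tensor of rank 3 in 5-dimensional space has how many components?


The number of components of a rank-r tensor in d dimensions is d^r.
Here d = 5 and r = 3.
5^3 = 125

125


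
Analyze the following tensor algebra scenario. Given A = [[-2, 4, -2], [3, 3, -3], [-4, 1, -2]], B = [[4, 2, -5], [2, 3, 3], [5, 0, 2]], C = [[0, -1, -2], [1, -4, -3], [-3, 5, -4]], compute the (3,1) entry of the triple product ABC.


(ABC)_{31} = sum_m (AB)_{3m} C_{m1}. First compute row 3 of AB.
(AB)_{31} = -4*4 + 1*2 + -2*5 = -24
(AB)_{32} = -4*2 + 1*3 + -2*0 = -5
(AB)_{33} = -4*-5 + 1*3 + -2*2 = 19
Now contract with column 1 of C:
(AB)_{31} * C_{11} = -24 * 0 = 0
(AB)_{32} * C_{21} = -5 * 1 = -5
(AB)_{33} * C_{31} = 19 * -3 = -57
(ABC)_{31} = 0 + -5 + -57 = -62

-62


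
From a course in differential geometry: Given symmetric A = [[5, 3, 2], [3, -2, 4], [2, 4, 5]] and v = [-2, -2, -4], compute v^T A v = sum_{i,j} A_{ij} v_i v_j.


First compute Av:
(Av)_1 = 5*-2 + 3*-2 + 2*-4 = -24
(Av)_2 = 3*-2 + -2*-2 + 4*-4 = -18
(Av)_3 = 2*-2 + 4*-2 + 5*-4 = -32
Av = [-24, -18, -32]
Then v^T (Av) = -2*-24 + -2*-18 + -4*-32
= 48 + 36 + 128 = 212

212


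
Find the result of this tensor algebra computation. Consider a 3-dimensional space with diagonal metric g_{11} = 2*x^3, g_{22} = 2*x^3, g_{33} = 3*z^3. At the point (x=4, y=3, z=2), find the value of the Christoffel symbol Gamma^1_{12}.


For a diagonal metric, Gamma^k_{ij} = (1/2) g^{kk} (dg_{ik}/dx_j + dg_{jk}/dx_i - dg_{ij}/dx_k).
The metric is diagonal, so g_{ab} = 0 for a != b.
At the given point: g_{11} = 128, g_{22} = 128, g_{33} = 24
g^{11} = 1/128
dg_{11}/dx_2 = dg_{11}/dx_2 = 0
dg_{21}/dx_1 = 0 (off-diagonal)
dg_{12}/dx_1 = 0 (off-diagonal)
Numerator = 0 + 0 - 0 = 0
Gamma^1_{12} = 0 / (2 * 128) = 0

0


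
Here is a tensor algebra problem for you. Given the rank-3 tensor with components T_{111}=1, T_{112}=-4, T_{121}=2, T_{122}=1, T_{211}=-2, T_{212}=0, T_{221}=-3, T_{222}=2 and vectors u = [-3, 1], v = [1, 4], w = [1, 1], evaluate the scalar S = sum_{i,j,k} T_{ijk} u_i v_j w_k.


S = sum over i,j,k of T_{ijk} u_i v_j w_k. Expanding all 8 terms:
T_{111}*u_1*v_1*w_1 = 1*-3*1*1 = -3  (running total: -3)
T_{112}*u_1*v_1*w_2 = -4*-3*1*1 = 12  (running total: 9)
T_{121}*u_1*v_2*w_1 = 2*-3*4*1 = -24  (running total: -15)
T_{122}*u_1*v_2*w_2 = 1*-3*4*1 = -12  (running total: -27)
T_{211}*u_2*v_1*w_1 = -2*1*1*1 = -2  (running total: -29)
T_{212}*u_2*v_1*w_2 = 0*1*1*1 = 0  (running total: -29)
T_{221}*u_2*v_2*w_1 = -3*1*4*1 = -12  (running total: -41)
T_{222}*u_2*v_2*w_2 = 2*1*4*1 = 8  (running total: -33)
S = -33

-33


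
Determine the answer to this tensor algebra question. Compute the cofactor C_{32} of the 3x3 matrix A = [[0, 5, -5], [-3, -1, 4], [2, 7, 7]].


To find cofactor C_{32}, delete row 3 and column 2.
The resulting 2x2 submatrix is: [[0, -5], [-3, 4]]
Minor M_{32} = 0*4 - -5*-3
  = 0 - 15 = -15
Sign = (-1)^(3+2) = (-1)^5 = -1
Cofactor C_{32} = -1 * -15 = 15

15


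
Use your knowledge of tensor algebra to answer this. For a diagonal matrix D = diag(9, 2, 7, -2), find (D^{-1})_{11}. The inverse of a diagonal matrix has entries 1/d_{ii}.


For a diagonal matrix, the inverse has entries (D^{-1})_{ii} = 1/d_{ii}.
The diagonal entries are: d_{11} = 9, d_{22} = 2, d_{33} = 7, d_{44} = -2
We need (D^{-1})_{11} = 1/d_{11} = 1/9 = 1/9

1/9


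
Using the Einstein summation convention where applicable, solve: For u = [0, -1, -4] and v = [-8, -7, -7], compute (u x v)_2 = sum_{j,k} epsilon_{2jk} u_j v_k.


(u x v)_2 = sum_{j,k} epsilon_{2jk} u_j v_k. Only permutations of (1,2,3) contribute; the two non-zero terms are:
eps_{213} u_1 v_3 = -1 * 0 * -7 = 0
eps_{231} u_3 v_1 = 1 * -4 * -8 = 32
(u x v)_2 = 32

32


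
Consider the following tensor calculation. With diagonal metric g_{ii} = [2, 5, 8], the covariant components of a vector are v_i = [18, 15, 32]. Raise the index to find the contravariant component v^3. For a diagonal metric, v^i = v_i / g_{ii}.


To raise an index with a diagonal metric: v^i = v_i / g_{ii}.
For index 3: v_3 = 32, g_{33} = 8
v^3 = 32 / 8 = 4

4


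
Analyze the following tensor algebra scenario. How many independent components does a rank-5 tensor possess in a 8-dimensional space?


The number of components of a rank-r tensor in d dimensions is d^r.
Here d = 8 and r = 5.
8^5 = 32768

32768


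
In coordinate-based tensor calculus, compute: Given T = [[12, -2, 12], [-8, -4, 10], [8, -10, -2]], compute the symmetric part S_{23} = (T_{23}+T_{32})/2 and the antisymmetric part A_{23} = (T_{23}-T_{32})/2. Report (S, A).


T_{23} = 10
T_{32} = -10
S_{23} = (10 + -10)/2 = 0/2 = 0
A_{23} = (10 - -10)/2 = 20/2 = 10
Check: S + A = 0 + 10 = 10 = T_{23}.

(0, 10)


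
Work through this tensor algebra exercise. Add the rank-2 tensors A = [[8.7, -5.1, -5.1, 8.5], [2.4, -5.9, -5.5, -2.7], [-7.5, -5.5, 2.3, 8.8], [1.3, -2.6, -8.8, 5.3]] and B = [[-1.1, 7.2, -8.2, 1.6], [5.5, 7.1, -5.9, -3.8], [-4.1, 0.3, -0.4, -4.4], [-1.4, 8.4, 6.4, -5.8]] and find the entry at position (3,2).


Tensor addition is component-wise: (A + B)_{ij} = A_{ij} + B_{ij}.
A_{32} = -5.5
B_{32} = 0.3
(A + B)_{32} = -5.5 + 0.3 = -5.2

-5.2


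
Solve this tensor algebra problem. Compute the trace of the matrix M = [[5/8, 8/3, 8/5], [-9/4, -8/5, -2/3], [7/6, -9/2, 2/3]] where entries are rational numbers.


The trace is the sum of diagonal entries.
Diagonal: M[1,1] = 5/8, M[2,2] = -8/5, M[3,3] = 2/3
Tr(M) = 5/8 + -8/5 + 2/3
Computing step by step:
After adding M[1,1]: 5/8
After adding M[2,2]: -39/40
After adding M[3,3]: -37/120
Tr(M) = -37/120

-37/120


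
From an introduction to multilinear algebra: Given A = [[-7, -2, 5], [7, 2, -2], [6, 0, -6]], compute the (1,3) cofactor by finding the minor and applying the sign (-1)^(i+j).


To find cofactor C_{13}, delete row 1 and column 3.
The resulting 2x2 submatrix is: [[7, 2], [6, 0]]
Minor M_{13} = 7*0 - 2*6
  = 0 - 12 = -12
Sign = (-1)^(1+3) = (-1)^4 = 1
Cofactor C_{13} = 1 * -12 = -12

-12


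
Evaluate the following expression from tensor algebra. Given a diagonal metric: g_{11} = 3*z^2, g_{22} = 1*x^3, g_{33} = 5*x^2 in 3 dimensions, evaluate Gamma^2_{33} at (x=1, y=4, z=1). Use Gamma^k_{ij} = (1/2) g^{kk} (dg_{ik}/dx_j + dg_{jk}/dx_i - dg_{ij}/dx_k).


For a diagonal metric, Gamma^k_{ij} = (1/2) g^{kk} (dg_{ik}/dx_j + dg_{jk}/dx_i - dg_{ij}/dx_k).
The metric is diagonal, so g_{ab} = 0 for a != b.
At the given point: g_{11} = 3, g_{22} = 1, g_{33} = 5
g^{22} = 1/1
dg_{32}/dx_3 = 0 (off-diagonal)
dg_{32}/dx_3 = 0 (off-diagonal)
dg_{33}/dx_2 = dg_{33}/dx_2 = 0
Numerator = 0 + 0 - 0 = 0
Gamma^2_{33} = 0 / (2 * 1) = 0

0


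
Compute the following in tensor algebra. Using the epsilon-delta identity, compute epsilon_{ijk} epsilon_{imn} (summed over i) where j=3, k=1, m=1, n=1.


Using the identity: epsilon_{ijk} epsilon_{imn} = delta_{jm} delta_{kn} - delta_{jn} delta_{km}.
delta_{31} = 0
delta_{11} = 1
delta_{31} = 0
delta_{11} = 1
Result = 0 * 1 - 0 * 1 = 0 - 0 = 0

0


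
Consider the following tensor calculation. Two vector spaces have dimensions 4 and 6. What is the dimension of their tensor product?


The dimension of a tensor product is the product of dimensions.
dim(V) = 4, dim(W) = 6
dim(V (x) W) = 4 * 6 = 24

24


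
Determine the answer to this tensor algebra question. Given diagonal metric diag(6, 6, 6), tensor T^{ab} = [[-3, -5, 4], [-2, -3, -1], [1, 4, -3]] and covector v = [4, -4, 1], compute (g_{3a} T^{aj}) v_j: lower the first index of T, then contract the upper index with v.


Step 1: lower the first index. For a diagonal metric, g_{ia} T^{aj} = g_{ii} T^{ij} (no sum on i).
g_{33} = 6
S_3{}^1 = 6 * T^{31} = 6 * 1 = 6
S_3{}^2 = 6 * T^{32} = 6 * 4 = 24
S_3{}^3 = 6 * T^{33} = 6 * -3 = -18
Step 2: contract S_3{}^j with v_j.
S_3{}^1 * v_1 = 6 * 4 = 24
S_3{}^2 * v_2 = 24 * -4 = -96
S_3{}^3 * v_3 = -18 * 1 = -18
Result = 24 + -96 + -18 = -90

-90


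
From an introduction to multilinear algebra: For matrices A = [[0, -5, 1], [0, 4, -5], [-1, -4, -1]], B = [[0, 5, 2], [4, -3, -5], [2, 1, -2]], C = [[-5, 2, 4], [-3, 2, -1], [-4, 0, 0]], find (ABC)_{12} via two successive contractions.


(ABC)_{12} = sum_m (AB)_{1m} C_{m2}. First compute row 1 of AB.
(AB)_{11} = 0*0 + -5*4 + 1*2 = -18
(AB)_{12} = 0*5 + -5*-3 + 1*1 = 16
(AB)_{13} = 0*2 + -5*-5 + 1*-2 = 23
Now contract with column 2 of C:
(AB)_{11} * C_{12} = -18 * 2 = -36
(AB)_{12} * C_{22} = 16 * 2 = 32
(AB)_{13} * C_{32} = 23 * 0 = 0
(ABC)_{12} = -36 + 32 + 0 = -4

-4


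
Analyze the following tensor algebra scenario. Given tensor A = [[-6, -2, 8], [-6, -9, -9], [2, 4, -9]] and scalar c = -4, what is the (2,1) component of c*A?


Scalar multiplication: (cA)_{ij} = c * A_{ij}.
c = -4
A_{21} = -6
(cA)_{21} = -4 * -6 = 24

24


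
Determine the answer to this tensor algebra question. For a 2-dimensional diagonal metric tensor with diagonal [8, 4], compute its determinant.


For a diagonal metric, the determinant is the product of diagonal entries.
Diagonal entries: 8, 4
det(g) = 8 * 4 = 32

32


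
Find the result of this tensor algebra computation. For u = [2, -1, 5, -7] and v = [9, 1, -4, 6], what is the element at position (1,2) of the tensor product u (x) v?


The outer product entry T_{ij} = u_i * v_j.
We need i=1, j=2.
u_1 = 2, v_2 = 1
T_{1,2} = 2 * 1 = 2

2


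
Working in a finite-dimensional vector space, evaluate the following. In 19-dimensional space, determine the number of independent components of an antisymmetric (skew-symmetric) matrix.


An antisymmetric rank-2 tensor satisfies A_{ij} = -A_{ji}, so diagonal entries are zero.
The independent components are the upper-triangular entries: C(n, 2) = n(n-1)/2.
n = 19
C(19, 2) = 19 * 18 / 2 = 342 / 2 = 171

171


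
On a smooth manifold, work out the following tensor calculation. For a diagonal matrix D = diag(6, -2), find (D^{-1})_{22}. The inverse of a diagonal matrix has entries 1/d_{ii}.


For a diagonal matrix, the inverse has entries (D^{-1})_{ii} = 1/d_{ii}.
The diagonal entries are: d_{11} = 6, d_{22} = -2
We need (D^{-1})_{22} = 1/d_{22} = 1/-2 = -1/2

-1/2


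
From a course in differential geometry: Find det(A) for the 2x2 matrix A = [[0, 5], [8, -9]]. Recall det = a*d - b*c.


For a 2x2 matrix [[a, b], [c, d]], det = a*d - b*c.
a = 0, b = 5, c = 8, d = -9
a*d = 0 * -9 = 0
b*c = 5 * 8 = 40
det = 0 - 40 = -40

-40


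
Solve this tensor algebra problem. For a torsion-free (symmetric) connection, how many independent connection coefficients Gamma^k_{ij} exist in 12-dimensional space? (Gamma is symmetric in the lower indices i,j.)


Christoffel symbols Gamma^k_{ij} are symmetric in i,j, so there are d * d(d+1)/2 independent symbols.
d = 12
d(d+1)/2 = 12 * 13 / 2 = 78
Total = 12 * 78 = 936

936


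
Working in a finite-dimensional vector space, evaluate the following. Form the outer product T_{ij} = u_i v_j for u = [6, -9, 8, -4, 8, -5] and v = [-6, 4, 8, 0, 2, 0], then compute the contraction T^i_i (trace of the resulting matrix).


The outer product gives T_{ij} = u_i v_j.
The trace (contraction) is Tr(T) = sum_i T_{ii} = sum_i u_i v_i.
Diagonal entries:
T_{11} = u_1 * v_1 = 6 * -6 = -36
T_{22} = u_2 * v_2 = -9 * 4 = -36
T_{33} = u_3 * v_3 = 8 * 8 = 64
T_{44} = u_4 * v_4 = -4 * 0 = 0
T_{55} = u_5 * v_5 = 8 * 2 = 16
T_{66} = u_6 * v_6 = -5 * 0 = 0
Tr(T) = -36 + -36 + 64 + 0 + 16 + 0 = 8

8


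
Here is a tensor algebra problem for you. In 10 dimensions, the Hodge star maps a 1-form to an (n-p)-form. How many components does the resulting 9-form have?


The Hodge dual of a p-form on an n-dimensional manifold is an (n-p)-form.
n = 10, p = 1, so dual degree = 10 - 1 = 9
The number of components is C(n, n-p) = C(10, 9) = 10

10


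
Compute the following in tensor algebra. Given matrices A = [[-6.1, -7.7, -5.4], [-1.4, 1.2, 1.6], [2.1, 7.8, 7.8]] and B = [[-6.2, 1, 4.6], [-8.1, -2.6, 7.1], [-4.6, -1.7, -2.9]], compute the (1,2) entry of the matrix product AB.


(AB)_{ij} = sum_k A_{ik} B_{kj}.
For i=1, j=2:
A_{11} * B_{12} = -6.1 * 1 = -6.1
A_{12} * B_{22} = -7.7 * -2.6 = 20.02
A_{13} * B_{32} = -5.4 * -1.7 = 9.18
Sum = -6.1 + 20.02 + 9.18 = 23.1

23.1


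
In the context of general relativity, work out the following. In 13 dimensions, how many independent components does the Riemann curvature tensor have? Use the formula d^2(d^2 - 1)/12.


The Riemann tensor in d dimensions has d^2(d^2 - 1)/12 independent components.
d = 13, so d^2 = 169
d^2 - 1 = 168
d^2(d^2 - 1) = 169 * 168 = 28392
Divide by 12: 28392 / 12 = 2366

2366


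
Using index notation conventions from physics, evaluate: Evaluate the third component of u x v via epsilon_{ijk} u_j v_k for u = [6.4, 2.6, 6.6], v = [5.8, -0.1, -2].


(u x v)_3 = sum_{j,k} epsilon_{3jk} u_j v_k. Only permutations of (1,2,3) contribute; the two non-zero terms are:
eps_{312} u_1 v_2 = 1 * 6.4 * -0.1 = -0.64
eps_{321} u_2 v_1 = -1 * 2.6 * 5.8 = -15.08
(u x v)_3 = -15.72

-15.72


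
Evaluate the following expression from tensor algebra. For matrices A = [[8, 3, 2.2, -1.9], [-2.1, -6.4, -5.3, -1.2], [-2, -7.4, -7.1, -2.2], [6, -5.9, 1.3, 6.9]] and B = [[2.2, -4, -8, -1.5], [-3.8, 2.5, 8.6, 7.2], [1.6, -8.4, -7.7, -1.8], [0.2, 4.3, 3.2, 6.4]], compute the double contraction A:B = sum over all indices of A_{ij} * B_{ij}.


A:B = sum over all i,j of A_{ij} * B_{ij}.
Row 1: 8*2.2=17.6, 3*-4=-12, 2.2*-8=-17.6, -1.9*-1.5=2.85 => row sum = -9.15
Row 2: -2.1*-3.8=7.98, -6.4*2.5=-16, -5.3*8.6=-45.58, -1.2*7.2=-8.64 => row sum = -62.24
Row 3: -2*1.6=-3.2, -7.4*-8.4=62.16, -7.1*-7.7=54.67, -2.2*-1.8=3.96 => row sum = 117.59
Row 4: 6*0.2=1.2, -5.9*4.3=-25.37, 1.3*3.2=4.16, 6.9*6.4=44.16 => row sum = 24.15
Total = -9.15 + -62.24 + 117.59 + 24.15 = 70.35

70.35


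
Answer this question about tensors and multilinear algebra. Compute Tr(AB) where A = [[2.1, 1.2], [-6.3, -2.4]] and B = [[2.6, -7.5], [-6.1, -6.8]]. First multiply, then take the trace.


Tr(AB) = sum_i (AB)_{ii} where (AB)_{ii} = sum_k A_{ik} B_{ki}.
(AB)_{11} = 2.1*2.6 + 1.2*-6.1 = -1.86
(AB)_{22} = -6.3*-7.5 + -2.4*-6.8 = 63.57
Tr(AB) = -1.86 + 63.57 = 61.71

61.71


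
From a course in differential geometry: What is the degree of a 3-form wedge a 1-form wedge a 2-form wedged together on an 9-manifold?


The degree of a wedge product is the sum of the degrees of the individual forms.
Degrees: 3, 1, 2
Total degree = 3 + 1 + 2 = 6

6


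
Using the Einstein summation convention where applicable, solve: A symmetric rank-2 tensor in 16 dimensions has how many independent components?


A symmetric rank-2 tensor in d dimensions has d(d+1)/2 independent components.
d = 16
d(d+1)/2 = 16 * 17 / 2 = 272 / 2 = 136

136


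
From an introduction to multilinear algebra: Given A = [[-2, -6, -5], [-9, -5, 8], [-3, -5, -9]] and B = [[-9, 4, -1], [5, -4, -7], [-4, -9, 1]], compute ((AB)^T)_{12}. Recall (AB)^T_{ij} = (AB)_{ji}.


(AB)^T_{ij} = (AB)_{ji} = sum_k A_{jk} B_{ki}.
For i=1, j=2 we need (AB)_{21}:
A_{21} * B_{11} = -9 * -9 = 81
A_{22} * B_{21} = -5 * 5 = -25
A_{23} * B_{31} = 8 * -4 = -32
Sum = 81 + -25 + -32 = 24

24


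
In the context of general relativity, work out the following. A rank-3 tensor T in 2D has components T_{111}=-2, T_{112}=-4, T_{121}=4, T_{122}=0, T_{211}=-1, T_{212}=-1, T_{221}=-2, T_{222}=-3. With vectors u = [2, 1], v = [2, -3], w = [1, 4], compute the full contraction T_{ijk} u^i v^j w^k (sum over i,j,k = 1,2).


S = sum over i,j,k of T_{ijk} u_i v_j w_k. Expanding all 8 terms:
T_{111}*u_1*v_1*w_1 = -2*2*2*1 = -8  (running total: -8)
T_{112}*u_1*v_1*w_2 = -4*2*2*4 = -64  (running total: -72)
T_{121}*u_1*v_2*w_1 = 4*2*-3*1 = -24  (running total: -96)
T_{122}*u_1*v_2*w_2 = 0*2*-3*4 = 0  (running total: -96)
T_{211}*u_2*v_1*w_1 = -1*1*2*1 = -2  (running total: -98)
T_{212}*u_2*v_1*w_2 = -1*1*2*4 = -8  (running total: -106)
T_{221}*u_2*v_2*w_1 = -2*1*-3*1 = 6  (running total: -100)
T_{222}*u_2*v_2*w_2 = -3*1*-3*4 = 36  (running total: -64)
S = -64

-64


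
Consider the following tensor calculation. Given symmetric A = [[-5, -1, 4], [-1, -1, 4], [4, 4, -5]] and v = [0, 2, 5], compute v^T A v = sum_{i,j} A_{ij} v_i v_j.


First compute Av:
(Av)_1 = -5*0 + -1*2 + 4*5 = 18
(Av)_2 = -1*0 + -1*2 + 4*5 = 18
(Av)_3 = 4*0 + 4*2 + -5*5 = -17
Av = [18, 18, -17]
Then v^T (Av) = 0*18 + 2*18 + 5*-17
= 0 + 36 + -85 = -49

-49


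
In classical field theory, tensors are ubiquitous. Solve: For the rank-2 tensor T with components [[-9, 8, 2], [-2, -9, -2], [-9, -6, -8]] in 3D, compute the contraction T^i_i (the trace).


The contraction (trace) of a rank-2 tensor is the sum of its diagonal elements.
Diagonal entries: A[1,1] = -9, A[2,2] = -9, A[3,3] = -8
Tr(A) = -9 + -9 + -8 = -26

-26


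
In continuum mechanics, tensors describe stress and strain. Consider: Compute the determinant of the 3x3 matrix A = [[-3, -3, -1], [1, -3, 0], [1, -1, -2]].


Expanding along the first row, det(A) = a11*M_11 - a12*M_12 + a13*M_13, where M_1j is the (1,j) minor.
Minor M_11 = -3*-2 - 0*-1 = 6
Minor M_12 = 1*-2 - 0*1 = -2
Minor M_13 = 1*-1 - -3*1 = 2
det = -3*(6) - -3*(-2) + -1*(2)
    = -18 - 6 + -2
    = -26

-26


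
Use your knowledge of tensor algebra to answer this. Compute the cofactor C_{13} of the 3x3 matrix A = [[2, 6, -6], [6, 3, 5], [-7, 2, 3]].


To find cofactor C_{13}, delete row 1 and column 3.
The resulting 2x2 submatrix is: [[6, 3], [-7, 2]]
Minor M_{13} = 6*2 - 3*-7
  = 12 - -21 = 33
Sign = (-1)^(1+3) = (-1)^4 = 1
Cofactor C_{13} = 1 * 33 = 33

33


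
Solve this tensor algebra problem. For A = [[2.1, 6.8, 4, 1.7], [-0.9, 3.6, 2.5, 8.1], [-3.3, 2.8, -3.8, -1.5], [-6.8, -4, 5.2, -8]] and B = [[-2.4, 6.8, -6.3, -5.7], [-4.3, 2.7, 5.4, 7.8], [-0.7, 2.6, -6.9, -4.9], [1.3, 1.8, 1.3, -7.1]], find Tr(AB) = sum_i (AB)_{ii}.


Tr(AB) = sum_i (AB)_{ii} where (AB)_{ii} = sum_k A_{ik} B_{ki}.
(AB)_{11} = 2.1*-2.4 + 6.8*-4.3 + 4*-0.7 + 1.7*1.3 = -34.87
(AB)_{22} = -0.9*6.8 + 3.6*2.7 + 2.5*2.6 + 8.1*1.8 = 24.68
(AB)_{33} = -3.3*-6.3 + 2.8*5.4 + -3.8*-6.9 + -1.5*1.3 = 60.18
(AB)_{44} = -6.8*-5.7 + -4*7.8 + 5.2*-4.9 + -8*-7.1 = 38.88
Tr(AB) = -34.87 + 24.68 + 60.18 + 38.88 = 88.87

88.87


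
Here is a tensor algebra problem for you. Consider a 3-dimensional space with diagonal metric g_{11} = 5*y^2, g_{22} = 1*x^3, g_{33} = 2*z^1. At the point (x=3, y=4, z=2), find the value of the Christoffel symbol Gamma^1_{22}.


For a diagonal metric, Gamma^k_{ij} = (1/2) g^{kk} (dg_{ik}/dx_j + dg_{jk}/dx_i - dg_{ij}/dx_k).
The metric is diagonal, so g_{ab} = 0 for a != b.
At the given point: g_{11} = 80, g_{22} = 27, g_{33} = 4
g^{11} = 1/80
dg_{21}/dx_2 = 0 (off-diagonal)
dg_{21}/dx_2 = 0 (off-diagonal)
dg_{22}/dx_1 = dg_{22}/dx_1 = 27
Numerator = 0 + 0 - 27 = -27
Gamma^1_{22} = -27 / (2 * 80) = -27/160

-27/160


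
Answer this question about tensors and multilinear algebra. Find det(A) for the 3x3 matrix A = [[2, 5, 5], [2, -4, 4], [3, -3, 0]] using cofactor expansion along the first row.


Expanding along the first row, det(A) = a11*M_11 - a12*M_12 + a13*M_13, where M_1j is the (1,j) minor.
Minor M_11 = -4*0 - 4*-3 = 12
Minor M_12 = 2*0 - 4*3 = -12
Minor M_13 = 2*-3 - -4*3 = 6
det = 2*(12) - 5*(-12) + 5*(6)
    = 24 - -60 + 30
    = 114

114


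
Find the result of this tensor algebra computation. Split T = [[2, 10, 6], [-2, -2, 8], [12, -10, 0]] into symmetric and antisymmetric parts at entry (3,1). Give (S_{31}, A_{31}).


T_{31} = 12
T_{13} = 6
S_{31} = (12 + 6)/2 = 18/2 = 9
A_{31} = (12 - 6)/2 = 6/2 = 3
Check: S + A = 9 + 3 = 12 = T_{31}.

(9, 3)


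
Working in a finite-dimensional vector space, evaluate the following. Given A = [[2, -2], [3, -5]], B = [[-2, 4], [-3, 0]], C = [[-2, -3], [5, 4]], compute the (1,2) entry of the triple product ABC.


(ABC)_{12} = sum_m (AB)_{1m} C_{m2}. First compute row 1 of AB.
(AB)_{11} = 2*-2 + -2*-3 = 2
(AB)_{12} = 2*4 + -2*0 = 8
Now contract with column 2 of C:
(AB)_{11} * C_{12} = 2 * -3 = -6
(AB)_{12} * C_{22} = 8 * 4 = 32
(ABC)_{12} = -6 + 32 = 26

26
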